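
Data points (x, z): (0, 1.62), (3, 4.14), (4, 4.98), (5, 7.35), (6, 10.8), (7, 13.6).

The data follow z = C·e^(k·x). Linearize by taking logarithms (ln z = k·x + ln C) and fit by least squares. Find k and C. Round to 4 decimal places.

With ln zᵢ as the transformed response and xᵢ as the regressor:
Σx = 25.0000, Σ(x)² = 135.0000, Σln z = 10.4929, Σx·ln z = 53.2051.
Equations: 135.0000·k + 25.0000·ln C = 53.2051;  25.0000·k + 6·ln C = 10.4929.
Slope k = (n·Σx·ln z − Σx·Σln z)/(n·Σ(x)² − (Σx)²) = (6·53.2051 − 25.0000·10.4929)/185.0000 = 0.30761; ln C = (Σln z − k·Σx)/n = 0.46708, so C = exp(0.46708) = 1.59533.

k = 0.3076, C = 1.5953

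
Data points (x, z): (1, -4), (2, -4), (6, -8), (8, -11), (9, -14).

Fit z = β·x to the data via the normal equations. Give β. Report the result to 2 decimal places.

Setting ∂/∂β … = 0 gives: 186·β = -274.
(Σx·x = 186, Σx·z = -274.)
Hence β = -274 / 186 ≈ -1.47312.

β = -1.47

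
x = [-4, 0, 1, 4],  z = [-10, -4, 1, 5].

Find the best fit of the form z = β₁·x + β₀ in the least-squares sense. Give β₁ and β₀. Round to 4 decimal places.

β₁ = 1.9237, β₀ = -2.4809

Compute the Gram sums: Σx·x = 33, Σx = 1, Σ1 = 4.
For Mᵀz: Σx·z = 61, Σz = -8.
MᵀM·[β₁, β₀]ᵀ = Mᵀz becomes [[33, 1]; [1, 4]]·[β₁, β₀]ᵀ = [61, -8]ᵀ.
Δ = 33·4 − 1² = 131.
β₁ = (61·4 − 1·(-8))/131 = 252/131; β₀ = (33·(-8) − 1·61)/131 = -325/131.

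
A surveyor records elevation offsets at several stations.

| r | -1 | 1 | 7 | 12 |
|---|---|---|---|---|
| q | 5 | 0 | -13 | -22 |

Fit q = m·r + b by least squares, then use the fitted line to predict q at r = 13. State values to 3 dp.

q̂ = -24.630

From the data, Σr·r = 195, Σr = 19, Σ1 = 4.
Right-hand side: Σr·q = -360, Σq = -30.
Normal equations: [[195, 19]; [19, 4]]·[m, b]ᵀ = [-360, -30]ᵀ.
Eliminating b: 4·(row 1) − 19·(row 2) gives 419·m = 4·(-360) − 19·(-30) = -870, so m = -870/419.
Then b = ((-30) − 19·(-870/419))/4 = 990/419.
At r = 13: q̂ = (-870/419)·(13) + (990/419)·(1) = -10320/419.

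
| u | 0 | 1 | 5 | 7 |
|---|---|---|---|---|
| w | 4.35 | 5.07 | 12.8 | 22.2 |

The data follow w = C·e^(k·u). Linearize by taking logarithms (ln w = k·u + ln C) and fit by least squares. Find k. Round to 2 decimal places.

With ln wᵢ as the transformed response and uᵢ as the regressor:
Over the data: Σu = 13.0000, Σ(u)² = 75.0000, Σln w = 8.7431, Σu·ln w = 36.0712.
Normal system: [[75.0000, 13.0000]; [13.0000, 4]]·[k, ln C]ᵀ = [36.0712, 8.7431]ᵀ.
Δ = 75.0000·4 − (13.0000)² = 131.0000; k = (36.0712·4 − 13.0000·8.7431)/131.0000 = 0.23378, ln C = (75.0000·8.7431 − 13.0000·36.0712)/131.0000 = 1.42598.

k = 0.23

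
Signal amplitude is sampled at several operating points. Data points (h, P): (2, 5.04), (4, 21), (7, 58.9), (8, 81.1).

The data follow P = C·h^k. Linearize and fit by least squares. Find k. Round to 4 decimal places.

k = 1.9813

Taking logs, ln P = k·ln h + ln C, so regress ln P on ln h.
XᵀX = [[10.5129, 6.1048]; [6.1048, 4]], rhs = [22.4135, 13.1335]ᵀ  (here Σln h = 6.1048, Σ(ln h)² = 10.5129, Σln P = 13.1335, Σln h·ln P = 22.4135).
Δ = 10.5129·4 − (6.1048)² = 4.7831; k = (22.4135·4 − 6.1048·13.1335)/4.7831 = 1.98133, ln C = (10.5129·13.1335 − 6.1048·22.4135)/4.7831 = 0.25947.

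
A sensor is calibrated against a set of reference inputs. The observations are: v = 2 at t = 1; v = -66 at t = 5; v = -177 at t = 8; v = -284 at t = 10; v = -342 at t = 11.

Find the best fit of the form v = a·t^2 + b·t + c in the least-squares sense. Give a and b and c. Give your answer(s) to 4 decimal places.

a = -2.9266, b = 0.6189, c = 4.3007

The normal system MᵀM·[a, b, c]ᵀ = Mᵀv is [[29363, 2969, 311]; [2969, 311, 35]; [311, 35, 5]]·[a, b, c]ᵀ = [-82758, -8346, -867]ᵀ.
Row-reducing yields a = -837/286, b = 177/286, c = 615/143.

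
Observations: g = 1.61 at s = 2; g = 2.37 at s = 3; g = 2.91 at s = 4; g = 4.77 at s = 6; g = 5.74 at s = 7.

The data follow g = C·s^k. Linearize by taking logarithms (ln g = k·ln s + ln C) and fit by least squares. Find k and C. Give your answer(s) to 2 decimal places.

k = 1.01, C = 0.78

With ln gᵢ as the transformed response and ln sᵢ as the regressor:
Σln s = 6.9157, Σ(ln s)² = 10.6062, Σln g = 5.7171, Σln s·ln g = 8.9586.
Equations: 10.6062·k + 6.9157·ln C = 8.9586;  6.9157·k + 5·ln C = 5.7171.
Solving (det = 5.2037): k = 1.00991, ln C = -0.25344, so C = exp(-0.25344) = 0.77613.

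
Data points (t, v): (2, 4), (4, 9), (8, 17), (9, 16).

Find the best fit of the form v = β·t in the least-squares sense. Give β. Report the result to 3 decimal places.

Normal-equation sums: Σt·t = 165.
And Σt·v = 324.
MᵀM·[β]ᵀ = Mᵀv becomes [[165]]·[β]ᵀ = [324]ᵀ.
β = 324/165 = 1.96364.

β = 1.964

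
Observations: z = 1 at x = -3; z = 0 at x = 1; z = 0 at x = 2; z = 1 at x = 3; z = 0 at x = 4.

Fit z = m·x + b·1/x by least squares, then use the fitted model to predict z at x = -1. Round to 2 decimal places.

ẑ = 0.00

With design matrix A, AᵀA = [[39, 5]; [5, 221/144]] and Aᵀz = [0, 0]ᵀ.
Δ = 39·(221/144) − 5² = 1673/48.
m = (0·(221/144) − 5·0)/(1673/48) = 0; b = (39·0 − 5·0)/(1673/48) = 0.
At x = -1: ẑ = (0)·(-1) + (0)·(-1) = 0.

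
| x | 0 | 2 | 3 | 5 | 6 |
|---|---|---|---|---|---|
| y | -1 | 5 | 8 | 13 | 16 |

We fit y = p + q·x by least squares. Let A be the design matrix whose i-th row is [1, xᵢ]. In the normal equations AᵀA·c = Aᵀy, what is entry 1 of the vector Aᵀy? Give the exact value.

Entry 1 ↔ basis 1, so (Aᵀy)_{1} = Σᵢ yᵢ = (1)·(-1) + (1)·(5) + (1)·(8) + (1)·(13) + (1)·(16) = 41.

41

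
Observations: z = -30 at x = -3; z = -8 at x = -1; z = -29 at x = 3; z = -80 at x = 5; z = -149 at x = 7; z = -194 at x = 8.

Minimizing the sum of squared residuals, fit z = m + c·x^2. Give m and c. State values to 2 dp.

m = -3.96, c = -2.97

Compute the Gram sums: Σ1 = 6, Σx^2 = 157, Σx^2·x^2 = 7285.
For Mᵀz: Σz = -490, Σx^2·z = -22256.
So MᵀM·[m, c]ᵀ = Mᵀz: [[6, 157]; [157, 7285]]·[m, c]ᵀ = [-490, -22256]ᵀ.
det = 6·7285 − 157² = 19061.
m = ((-490)·7285 − 157·(-22256))/19061 = -75458/19061; c = (6·(-22256) − 157·(-490))/19061 = -56606/19061.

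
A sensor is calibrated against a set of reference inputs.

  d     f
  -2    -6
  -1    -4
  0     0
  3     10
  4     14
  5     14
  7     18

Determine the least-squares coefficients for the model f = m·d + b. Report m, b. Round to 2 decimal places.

Normal-equation sums: Σd·d = 104, Σd = 16, Σ1 = 7.
Right-hand side: Σd·f = 298, Σf = 46.
Eliminating b: 7·(row 1) − 16·(row 2) gives 472·m = 7·298 − 16·46 = 1350, so m = 675/236.
Then b = (46 − 16·(675/236))/7 = 2/59.

m = 2.86, b = 0.03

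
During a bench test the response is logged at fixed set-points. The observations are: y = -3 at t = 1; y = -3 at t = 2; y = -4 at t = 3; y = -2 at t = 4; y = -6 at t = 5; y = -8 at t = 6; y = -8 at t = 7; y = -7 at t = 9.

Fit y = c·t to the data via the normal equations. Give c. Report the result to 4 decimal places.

c = -1.0226

Compute the Gram sums: Σt·t = 221.
For Xᵀy: Σt·y = -226.
So XᵀX·[c]ᵀ = Xᵀy: [[221]]·[c]ᵀ = [-226]ᵀ.
c = (-226)/221 = -1.02262.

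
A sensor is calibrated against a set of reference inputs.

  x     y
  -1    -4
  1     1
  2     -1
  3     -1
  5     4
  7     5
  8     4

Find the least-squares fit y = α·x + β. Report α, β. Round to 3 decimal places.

With design matrix A, AᵀA = [[153, 25]; [25, 7]] and Aᵀy = [87, 8]ᵀ.
Determinant 153·7 − 25² = 446.
α = (87·7 − 25·8)/446 = 409/446; β = (153·8 − 25·87)/446 = -951/446.

α = 0.917, β = -2.132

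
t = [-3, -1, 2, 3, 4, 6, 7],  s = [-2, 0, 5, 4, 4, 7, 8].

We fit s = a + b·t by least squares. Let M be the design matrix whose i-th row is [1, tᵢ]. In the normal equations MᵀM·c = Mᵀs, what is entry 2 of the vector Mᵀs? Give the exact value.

Entry 2 ↔ basis t, so (Mᵀs)_{2} = Σᵢ (t)·sᵢ = (-3)·(-2) + (-1)·(0) + (2)·(5) + (3)·(4) + (4)·(4) + (6)·(7) + (7)·(8) = 142.

142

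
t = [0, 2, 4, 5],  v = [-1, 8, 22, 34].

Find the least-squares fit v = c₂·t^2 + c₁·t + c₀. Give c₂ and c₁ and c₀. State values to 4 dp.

MᵀM·[c₂, c₁, c₀]ᵀ = Mᵀv reads: 897·c₂ + 197·c₁ + 45·c₀ = 1234;  197·c₂ + 45·c₁ + 11·c₀ = 274;  45·c₂ + 11·c₁ + 4·c₀ = 63.
Solving the 3×3 system (Gaussian elimination) gives c₂ = 735/796, c₁ = 1787/796, c₀ = -323/398.

c₂ = 0.9234, c₁ = 2.2450, c₀ = -0.8116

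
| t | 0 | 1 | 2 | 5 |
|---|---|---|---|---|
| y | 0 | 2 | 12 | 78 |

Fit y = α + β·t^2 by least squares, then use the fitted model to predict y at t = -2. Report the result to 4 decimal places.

From the data, Σ1 = 4, Σt^2 = 30, Σt^2·t^2 = 642.
Moment sums: Σy = 92, Σt^2·y = 2000.
Normal equations: [[4, 30]; [30, 642]]·[α, β]ᵀ = [92, 2000]ᵀ.
Determinant 4·642 − 30² = 1668.
α = (92·642 − 30·2000)/1668 = -78/139; β = (4·2000 − 30·92)/1668 = 1310/417.
At t = -2: ŷ = (-78/139)·(1) + (1310/417)·(4) = 5006/417.

ŷ = 12.0048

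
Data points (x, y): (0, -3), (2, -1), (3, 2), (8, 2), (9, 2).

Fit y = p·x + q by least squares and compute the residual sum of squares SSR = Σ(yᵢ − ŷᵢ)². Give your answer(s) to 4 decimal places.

SSR = 7.2680

Sums needed: Σx·x = 158, Σx = 22, Σ1 = 5.
And Σx·y = 38, Σy = 2.
So MᵀM·[p, q]ᵀ = Mᵀy: [[158, 22]; [22, 5]]·[p, q]ᵀ = [38, 2]ᵀ.
Eliminating q: 5·(row 1) − 22·(row 2) gives 306·p = 5·38 − 22·2 = 146, so p = 73/153.
Then q = (2 − 22·(73/153))/5 = -260/153.
Residuals: -199/153, -13/51, 347/153, -2/17, -91/153; SSR = 1112/153.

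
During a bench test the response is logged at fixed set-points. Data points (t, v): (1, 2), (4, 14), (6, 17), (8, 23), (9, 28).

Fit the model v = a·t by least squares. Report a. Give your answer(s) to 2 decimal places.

a = 3.01

Normal-equation sums: Σt·t = 198.
For Aᵀv: Σt·v = 596.
a = 596/198 = 3.0101.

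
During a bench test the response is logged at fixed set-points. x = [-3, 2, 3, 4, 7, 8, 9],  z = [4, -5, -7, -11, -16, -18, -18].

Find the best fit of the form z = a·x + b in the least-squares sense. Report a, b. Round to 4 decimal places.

Forming AᵀA = [[232, 30]; [30, 7]] and Aᵀz = [-505, -71]ᵀ gives AᵀA·[a, b]ᵀ = Aᵀz.
Δ = 232·7 − 30² = 724.
a = ((-505)·7 − 30·(-71))/724 = -1405/724; b = (232·(-71) − 30·(-505))/724 = -661/362.

a = -1.9406, b = -1.8260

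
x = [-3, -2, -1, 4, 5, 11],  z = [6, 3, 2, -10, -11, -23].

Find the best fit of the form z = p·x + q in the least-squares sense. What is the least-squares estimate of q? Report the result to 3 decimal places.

q = -0.665

AᵀA·[p, q]ᵀ = Aᵀz reads: 176·p + 14·q = -374;  14·p + 6·q = -33.
Eliminating q: 6·(row 1) − 14·(row 2) gives 860·p = 6·(-374) − 14·(-33) = -1782, so p = -891/430.
Then q = ((-33) − 14·(-891/430))/6 = -143/215.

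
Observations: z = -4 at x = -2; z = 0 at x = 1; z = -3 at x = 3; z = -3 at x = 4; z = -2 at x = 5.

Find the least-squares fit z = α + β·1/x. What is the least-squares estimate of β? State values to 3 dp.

Forming MᵀM = [[5, 77/60]; [77/60, 5269/3600]] and Mᵀz = [-12, -3/20]ᵀ gives MᵀM·[α, β]ᵀ = Mᵀz.
Δ = 5·(5269/3600) − (77/60)² = 1276/225.
α = ((-12)·(5269/3600) − (77/60)·(-3/20))/(1276/225) = -5685/1856; β = (5·(-3/20) − (77/60)·(-12))/(1276/225) = 13185/5104.

β = 2.583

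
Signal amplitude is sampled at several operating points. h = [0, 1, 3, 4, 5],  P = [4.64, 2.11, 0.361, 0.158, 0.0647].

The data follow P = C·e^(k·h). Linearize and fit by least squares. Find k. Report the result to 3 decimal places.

k = -0.857

Let Y = ln P. Fitting Y = k·h + ln C by least squares:
XᵀX = [[51.0000, 13.0000]; [13.0000, 5]], rhs = [-23.3806, -3.3206]ᵀ  (here Σh = 13.0000, Σ(h)² = 51.0000, Σln P = -3.3206, Σh·ln P = -23.3806).
Solving (det = 86.0000): k = -0.85738, ln C = 1.56506.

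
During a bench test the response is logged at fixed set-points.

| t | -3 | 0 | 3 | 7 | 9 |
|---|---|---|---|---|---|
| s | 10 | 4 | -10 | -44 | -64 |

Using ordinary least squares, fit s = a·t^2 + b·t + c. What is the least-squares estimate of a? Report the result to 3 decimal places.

The normal system AᵀA·[a, b, c]ᵀ = Aᵀs is [[9124, 1072, 148]; [1072, 148, 16]; [148, 16, 5]]·[a, b, c]ᵀ = [-7340, -944, -104]ᵀ.
Inverting the 3×3 Gram matrix, [a, b, c]ᵀ = [-443/957, -3304/957, 1260/319]ᵀ.

a = -0.463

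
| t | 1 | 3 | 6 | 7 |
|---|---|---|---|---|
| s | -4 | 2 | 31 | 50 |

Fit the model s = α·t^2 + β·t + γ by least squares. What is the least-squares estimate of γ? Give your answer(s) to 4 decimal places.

Forming XᵀX = [[3779, 587, 95]; [587, 95, 17]; [95, 17, 4]] and Xᵀs = [3580, 538, 79]ᵀ gives XᵀX·[α, β, γ]ᵀ = Xᵀs.
Row-reducing yields α = 283/177, β = -706/177, γ = -75/59.

γ = -1.2712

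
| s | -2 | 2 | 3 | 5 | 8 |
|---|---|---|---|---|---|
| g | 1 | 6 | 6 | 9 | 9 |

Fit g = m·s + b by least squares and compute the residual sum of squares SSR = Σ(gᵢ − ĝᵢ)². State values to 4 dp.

SSR = 4.5219

Entries of MᵀM: Σs·s = 106, Σs = 16, Σ1 = 5.
For Mᵀg: Σs·g = 145, Σg = 31.
Eliminating b: 5·(row 1) − 16·(row 2) gives 274·m = 5·145 − 16·31 = 229, so m = 229/274.
Then b = (31 − 16·(229/274))/5 = 483/137.
Residuals: -117/137, 110/137, -9/274, 355/274, -166/137; SSR = 1239/274.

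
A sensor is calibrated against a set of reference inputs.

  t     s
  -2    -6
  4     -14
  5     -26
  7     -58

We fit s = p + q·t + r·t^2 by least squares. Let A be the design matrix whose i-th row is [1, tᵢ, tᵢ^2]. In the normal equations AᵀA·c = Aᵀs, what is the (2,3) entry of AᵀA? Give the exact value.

524

Row 2 ↔ basis t, column 3 ↔ basis t^2, so (AᵀA)_{2,3} = Σᵢ (t)·(t^2) = (-2)·(4) + (4)·(16) + (5)·(25) + (7)·(49) = 524.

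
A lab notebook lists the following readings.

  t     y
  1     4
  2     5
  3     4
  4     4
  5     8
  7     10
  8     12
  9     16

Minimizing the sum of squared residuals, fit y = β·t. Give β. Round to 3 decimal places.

Normal-equation sums: Σt·t = 249.
And Σt·y = 392.
β = 392/249 = 1.5743.

β = 1.574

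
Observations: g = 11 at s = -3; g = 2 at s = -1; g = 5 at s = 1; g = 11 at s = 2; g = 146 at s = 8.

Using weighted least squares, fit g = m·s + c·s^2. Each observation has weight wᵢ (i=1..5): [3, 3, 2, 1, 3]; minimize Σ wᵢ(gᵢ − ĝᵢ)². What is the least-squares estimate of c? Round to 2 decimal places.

c = 2.01

Setting ∂/∂m … = 0 gives: 228·m + 1462·c = 3431;  1462·m + 12552·c = 28389.
Determinant 228·12552 − 1462² = 724412.
m = (3431·12552 − 1462·28389)/724412 = 780597/362206; c = (228·28389 − 1462·3431)/724412 = 728285/362206.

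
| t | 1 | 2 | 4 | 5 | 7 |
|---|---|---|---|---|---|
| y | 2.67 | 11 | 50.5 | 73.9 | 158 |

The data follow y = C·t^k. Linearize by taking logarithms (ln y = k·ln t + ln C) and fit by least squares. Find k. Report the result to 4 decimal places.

k = 2.0964

With ln yᵢ as the transformed response and ln tᵢ as the regressor:
Σln t = 5.6348, Σ(ln t)² = 8.7791, Σln y = 16.6673, Σln t·ln y = 23.8754.
Equations: 8.7791·k + 5.6348·ln C = 23.8754;  5.6348·k + 5·ln C = 16.6673.
Solving (det = 12.1448): k = 2.09642, ln C = 0.97087.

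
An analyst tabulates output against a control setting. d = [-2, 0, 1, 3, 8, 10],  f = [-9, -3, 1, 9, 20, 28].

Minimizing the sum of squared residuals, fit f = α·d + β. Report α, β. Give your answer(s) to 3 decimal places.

Normal-equation sums: Σd·d = 178, Σd = 20, Σ1 = 6.
Right-hand side: Σd·f = 486, Σf = 46.
So MᵀM·[α, β]ᵀ = Mᵀf: [[178, 20]; [20, 6]]·[α, β]ᵀ = [486, 46]ᵀ.
det = 178·6 − 20² = 668.
α = (486·6 − 20·46)/668 = 499/167; β = (178·46 − 20·486)/668 = -383/167.

α = 2.988, β = -2.293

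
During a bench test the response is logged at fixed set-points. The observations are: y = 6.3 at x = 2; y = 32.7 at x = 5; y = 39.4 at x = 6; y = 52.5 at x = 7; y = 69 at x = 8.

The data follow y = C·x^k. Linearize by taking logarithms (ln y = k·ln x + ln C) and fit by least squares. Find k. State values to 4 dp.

Let Y = ln y. Fitting Y = k·ln x + ln C by least squares:
AᵀA = [[14.3918, 8.1197]; [8.1197, 5]], rhs = [29.9830, 17.1966]ᵀ  (here Σln x = 8.1197, Σ(ln x)² = 14.3918, Σln y = 17.1966, Σln x·ln y = 29.9830).
Slope k = (n·Σln x·ln y − Σln x·Σln y)/(n·Σ(ln x)² − (Σln x)²) = (5·29.9830 − 8.1197·17.1966)/6.0295 = 1.70554; ln C = (Σln y − k·Σln x)/n = 0.66963.

k = 1.7055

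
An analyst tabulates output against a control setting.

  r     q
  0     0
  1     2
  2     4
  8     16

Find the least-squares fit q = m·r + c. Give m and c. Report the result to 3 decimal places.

m = 2.000, c = 0.000

XᵀX·[m, c]ᵀ = Xᵀq reads: 69·m + 11·c = 138;  11·m + 4·c = 22.
Δ = 69·4 − 11² = 155.
m = (138·4 − 11·22)/155 = 2; c = (69·22 − 11·138)/155 = 0.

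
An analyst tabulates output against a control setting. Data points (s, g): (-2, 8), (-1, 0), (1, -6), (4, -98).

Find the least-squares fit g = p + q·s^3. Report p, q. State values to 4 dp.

From the data, Σ1 = 4, Σs^3 = 56, Σs^3·s^3 = 4162.
For Xᵀg: Σg = -96, Σs^3·g = -6342.
Normal equations: [[4, 56]; [56, 4162]]·[p, q]ᵀ = [-96, -6342]ᵀ.
Δ = 4·4162 − 56² = 13512.
p = ((-96)·4162 − 56·(-6342))/13512 = -1850/563; q = (4·(-6342) − 56·(-96))/13512 = -833/563.

p = -3.2860, q = -1.4796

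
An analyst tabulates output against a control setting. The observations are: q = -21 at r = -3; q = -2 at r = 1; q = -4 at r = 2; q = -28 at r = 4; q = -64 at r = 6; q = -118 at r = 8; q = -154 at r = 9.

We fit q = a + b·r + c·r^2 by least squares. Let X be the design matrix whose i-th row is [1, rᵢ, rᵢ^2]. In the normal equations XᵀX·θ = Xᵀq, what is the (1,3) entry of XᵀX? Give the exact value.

Row 1 ↔ basis 1, column 3 ↔ basis r^2, so (XᵀX)_{1,3} = Σᵢ r^2 = (1)·(9) + (1)·(1) + (1)·(4) + (1)·(16) + (1)·(36) + (1)·(64) + (1)·(81) = 211.

211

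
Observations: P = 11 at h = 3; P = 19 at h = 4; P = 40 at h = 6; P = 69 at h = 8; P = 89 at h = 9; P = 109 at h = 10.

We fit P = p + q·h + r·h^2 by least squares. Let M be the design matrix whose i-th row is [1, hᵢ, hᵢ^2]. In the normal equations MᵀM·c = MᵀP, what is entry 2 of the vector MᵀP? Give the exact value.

2792

Entry 2 ↔ basis h, so (MᵀP)_{2} = Σᵢ (h)·Pᵢ = (3)·(11) + (4)·(19) + (6)·(40) + (8)·(69) + (9)·(89) + (10)·(109) = 2792.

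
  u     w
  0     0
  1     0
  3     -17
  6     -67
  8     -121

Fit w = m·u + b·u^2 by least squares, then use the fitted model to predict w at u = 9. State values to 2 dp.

The normal equations are: 110·m + 756·b = -1421;  756·m + 5474·b = -10309.
(Σu·u = 110, Σu·u^2 = 756, Σu^2·u^2 = 5474, Σu·w = -1421, Σu^2·w = -10309.)
Eliminating b: 5474·(row 1) − 756·(row 2) gives 30604·m = 5474·(-1421) − 756·(-10309) = 15050, so m = 1075/2186.
Then b = ((-10309) − 756·(1075/2186))/5474 = -29857/15302.
At u = 9: ŵ = (1075/2186)·(9) + (-29857/15302)·(81) = -1175346/7651.

ŵ = -153.62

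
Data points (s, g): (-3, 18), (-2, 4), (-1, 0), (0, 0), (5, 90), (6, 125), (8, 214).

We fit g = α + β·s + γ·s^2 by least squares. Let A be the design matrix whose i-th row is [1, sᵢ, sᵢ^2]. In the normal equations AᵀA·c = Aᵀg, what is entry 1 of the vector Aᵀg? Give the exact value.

451

Entry 1 ↔ basis 1, so (Aᵀg)_{1} = Σᵢ gᵢ = (1)·(18) + (1)·(4) + (1)·(0) + (1)·(0) + (1)·(90) + (1)·(125) + (1)·(214) = 451.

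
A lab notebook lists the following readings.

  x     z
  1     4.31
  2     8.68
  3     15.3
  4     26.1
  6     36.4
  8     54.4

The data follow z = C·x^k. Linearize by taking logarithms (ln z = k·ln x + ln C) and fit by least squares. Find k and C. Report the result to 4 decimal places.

With ln zᵢ as the transformed response and ln xᵢ as the regressor:
AᵀA = [[11.1437, 7.0493]; [7.0493, 6]], rhs = [23.7676, 17.2027]ᵀ  (here Σln x = 7.0493, Σ(ln x)² = 11.1437, Σln z = 17.2027, Σln x·ln z = 23.7676).
Δ = 11.1437·6 − (7.0493)² = 17.1702; k = (23.7676·6 − 7.0493·17.2027)/17.1702 = 1.24281, ln C = (11.1437·17.2027 − 7.0493·23.7676)/17.1702 = 1.40696, so C = exp(1.40696) = 4.08352.

k = 1.2428, C = 4.0835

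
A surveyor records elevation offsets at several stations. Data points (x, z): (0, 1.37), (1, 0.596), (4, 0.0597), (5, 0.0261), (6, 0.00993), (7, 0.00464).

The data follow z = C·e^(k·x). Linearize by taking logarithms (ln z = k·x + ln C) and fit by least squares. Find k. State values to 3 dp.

k = -0.810

Taking logs, ln z = k·x + ln C, so regress ln z on x.
Σx = 23.0000, Σ(x)² = 127.0000, Σln z = -16.6522, Σx·ln z = -95.3048.
Equations: 127.0000·k + 23.0000·ln C = -95.3048;  23.0000·k + 6·ln C = -16.6522.
Slope k = (n·Σx·ln z − Σx·Σln z)/(n·Σ(x)² − (Σx)²) = (6·-95.3048 − 23.0000·-16.6522)/233.0000 = -0.81042; ln C = (Σln z − k·Σx)/n = 0.33125.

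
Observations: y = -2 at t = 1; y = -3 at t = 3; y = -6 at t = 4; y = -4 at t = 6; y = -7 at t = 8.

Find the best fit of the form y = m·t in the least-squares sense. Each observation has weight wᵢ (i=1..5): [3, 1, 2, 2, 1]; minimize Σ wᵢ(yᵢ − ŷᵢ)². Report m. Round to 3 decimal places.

m = -0.928

Normal-equation sums: Σwᵢ·t·t = 180.
Right-hand side: Σwᵢ·t·y = -167.
Hence m = -167 / 180 ≈ -0.927778.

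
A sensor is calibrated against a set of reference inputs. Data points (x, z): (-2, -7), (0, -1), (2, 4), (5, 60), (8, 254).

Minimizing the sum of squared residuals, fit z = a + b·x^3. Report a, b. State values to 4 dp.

From the data, Σ1 = 5, Σx^3 = 637, Σx^3·x^3 = 277897.
Moment sums: Σz = 310, Σx^3·z = 137636.
So AᵀA·[a, b]ᵀ = Aᵀz: [[5, 637]; [637, 277897]]·[a, b]ᵀ = [310, 137636]ᵀ.
Eliminating b: 277897·(row 1) − 637·(row 2) gives 983716·a = 277897·310 − 637·137636 = -1526062, so a = -763031/491858.
Then b = (137636 − 637·(-763031/491858))/277897 = 245355/491858.

a = -1.5513, b = 0.4988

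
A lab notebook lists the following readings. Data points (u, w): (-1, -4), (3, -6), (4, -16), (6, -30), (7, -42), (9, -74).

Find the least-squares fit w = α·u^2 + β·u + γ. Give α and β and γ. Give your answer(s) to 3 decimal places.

XᵀX·[α, β, γ]ᵀ = Xᵀw reads: 10596·α + 1378·β + 192·γ = -9446;  1378·α + 192·β + 28·γ = -1218;  192·α + 28·β + 6·γ = -172.
(Σu^2·u^2 = 10596, Σu^2·u = 1378, Σu^2 = 192, Σu·u = 192, Σu = 28, Σ1 = 6, Σu^2·w = -9446, Σu·w = -1218, Σw = -172.)
Inverting the 3×3 Gram matrix, [α, β, γ]ᵀ = [-31189/30549, 12745/10183, -56120/30549]ᵀ.

α = -1.021, β = 1.252, γ = -1.837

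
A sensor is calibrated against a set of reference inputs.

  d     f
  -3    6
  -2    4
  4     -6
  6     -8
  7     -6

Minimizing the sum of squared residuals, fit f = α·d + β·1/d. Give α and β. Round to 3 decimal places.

The normal equations are: 114·α + 5·β = -140;  5·α + (3329/7056)·β = -323/42.
(Σd·d = 114, Σd·1/d = 5, Σ1/d·1/d = 3329/7056, Σd·f = -140, Σ1/d·f = -323/42.)
Determinant 114·(3329/7056) − 5² = 33851/1176.
α = ((-140)·(3329/7056) − 5·(-323/42))/(33851/1176) = -97370/101553; β = (114·(-323/42) − 5·(-140))/(33851/1176) = -207816/33851.

α = -0.959, β = -6.139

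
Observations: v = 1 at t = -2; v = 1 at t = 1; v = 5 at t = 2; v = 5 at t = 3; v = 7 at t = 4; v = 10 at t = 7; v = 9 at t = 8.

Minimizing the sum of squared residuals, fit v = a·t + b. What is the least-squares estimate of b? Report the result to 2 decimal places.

From the data, Σt·t = 147, Σt = 23, Σ1 = 7.
For Aᵀv: Σt·v = 194, Σv = 38.
So AᵀA·[a, b]ᵀ = Aᵀv: [[147, 23]; [23, 7]]·[a, b]ᵀ = [194, 38]ᵀ.
det = 147·7 − 23² = 500.
a = (194·7 − 23·38)/500 = 121/125; b = (147·38 − 23·194)/500 = 281/125.

b = 2.25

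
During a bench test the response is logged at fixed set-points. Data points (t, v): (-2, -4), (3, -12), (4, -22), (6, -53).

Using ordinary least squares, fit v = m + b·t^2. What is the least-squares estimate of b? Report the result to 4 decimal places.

Compute the Gram sums: Σ1 = 4, Σt^2 = 65, Σt^2·t^2 = 1649.
For Xᵀv: Σv = -91, Σt^2·v = -2384.
Normal equations: [[4, 65]; [65, 1649]]·[m, b]ᵀ = [-91, -2384]ᵀ.
Eliminating b: 1649·(row 1) − 65·(row 2) gives 2371·m = 1649·(-91) − 65·(-2384) = 4901, so m = 4901/2371.
Then b = ((-2384) − 65·(4901/2371))/1649 = -3621/2371.

b = -1.5272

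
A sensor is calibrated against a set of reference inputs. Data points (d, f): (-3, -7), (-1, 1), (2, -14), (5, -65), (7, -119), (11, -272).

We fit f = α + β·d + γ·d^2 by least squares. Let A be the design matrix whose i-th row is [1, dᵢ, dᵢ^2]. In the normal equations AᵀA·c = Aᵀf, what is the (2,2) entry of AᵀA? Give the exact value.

Row 2 ↔ basis d, column 2 ↔ basis d, so (AᵀA)_{2,2} = Σᵢ (d)·(d) = (-3)·(-3) + (-1)·(-1) + (2)·(2) + (5)·(5) + (7)·(7) + (11)·(11) = 209.

209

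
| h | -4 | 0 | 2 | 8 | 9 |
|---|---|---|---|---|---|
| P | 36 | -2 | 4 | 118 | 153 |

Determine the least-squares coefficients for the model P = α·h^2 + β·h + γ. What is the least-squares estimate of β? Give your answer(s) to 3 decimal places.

From the data, Σh^2·h^2 = 10929, Σh^2·h = 1185, Σh^2 = 165, Σh·h = 165, Σh = 15, Σ1 = 5.
Right-hand side: Σh^2·P = 20537, Σh·P = 2185, ΣP = 309.
MᵀM·[α, β, γ]ᵀ = MᵀP becomes [[10929, 1185, 165]; [1185, 165, 15]; [165, 15, 5]]·[α, β, γ]ᵀ = [20537, 2185, 309]ᵀ.
Solving the 3×3 system (Gaussian elimination) gives α = 2071/1011, β = -6548/5055, γ = -3224/1685.

β = -1.295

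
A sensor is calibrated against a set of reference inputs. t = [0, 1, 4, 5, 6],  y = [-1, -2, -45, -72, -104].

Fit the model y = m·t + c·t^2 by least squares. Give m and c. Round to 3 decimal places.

Sums needed: Σt·t = 78, Σt·t^2 = 406, Σt^2·t^2 = 2178.
For Mᵀy: Σt·y = -1166, Σt^2·y = -6266.
MᵀM·[m, c]ᵀ = Mᵀy becomes [[78, 406]; [406, 2178]]·[m, c]ᵀ = [-1166, -6266]ᵀ.
det = 78·2178 − 406² = 5048.
m = ((-1166)·2178 − 406·(-6266))/5048 = 556/631; c = (78·(-6266) − 406·(-1166))/5048 = -1919/631.

m = 0.881, c = -3.041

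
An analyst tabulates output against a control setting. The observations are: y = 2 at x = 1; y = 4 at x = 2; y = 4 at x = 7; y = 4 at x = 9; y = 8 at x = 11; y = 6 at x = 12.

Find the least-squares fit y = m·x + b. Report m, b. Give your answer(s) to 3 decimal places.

From the data, Σx·x = 400, Σx = 42, Σ1 = 6.
And Σx·y = 234, Σy = 28.
Determinant 400·6 − 42² = 636.
m = (234·6 − 42·28)/636 = 19/53; b = (400·28 − 42·234)/636 = 343/159.

m = 0.358, b = 2.157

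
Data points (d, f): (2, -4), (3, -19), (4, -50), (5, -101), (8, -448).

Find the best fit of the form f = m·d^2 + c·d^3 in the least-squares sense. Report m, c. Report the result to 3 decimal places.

m = 0.838, c = -0.980

Compute the Gram sums: Σd^2·d^2 = 5074, Σd^2·d^3 = 37192, Σd^3·d^3 = 282658.
Right-hand side: Σd^2·f = -32184, Σd^3·f = -245746.
So AᵀA·[m, c]ᵀ = Aᵀf: [[5074, 37192]; [37192, 282658]]·[m, c]ᵀ = [-32184, -245746]ᵀ.
det = 5074·282658 − 37192² = 50961828.
m = ((-32184)·282658 − 37192·(-245746))/50961828 = 10680040/12740457; c = (5074·(-245746) − 37192·(-32184))/50961828 = -12481969/12740457.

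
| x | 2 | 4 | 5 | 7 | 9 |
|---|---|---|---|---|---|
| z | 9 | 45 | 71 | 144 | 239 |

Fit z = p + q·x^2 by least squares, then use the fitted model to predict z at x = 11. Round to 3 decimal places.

ẑ = 358.771

Sums needed: Σ1 = 5, Σx^2 = 175, Σx^2·x^2 = 9859.
For Aᵀz: Σz = 508, Σx^2·z = 28946.
Normal equations: [[5, 175]; [175, 9859]]·[p, q]ᵀ = [508, 28946]ᵀ.
Δ = 5·9859 − 175² = 18670.
p = (508·9859 − 175·28946)/18670 = -28589/9335; q = (5·28946 − 175·508)/18670 = 5583/1867.
At x = 11: ẑ = (-28589/9335)·(1) + (5583/1867)·(121) = 3349126/9335.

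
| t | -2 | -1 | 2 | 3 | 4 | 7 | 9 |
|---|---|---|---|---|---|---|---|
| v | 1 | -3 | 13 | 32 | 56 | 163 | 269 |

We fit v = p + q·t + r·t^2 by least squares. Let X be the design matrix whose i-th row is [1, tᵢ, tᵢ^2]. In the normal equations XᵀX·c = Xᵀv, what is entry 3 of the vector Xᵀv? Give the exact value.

31013

Entry 3 ↔ basis t^2, so (Xᵀv)_{3} = Σᵢ (t^2)·vᵢ = (4)·(1) + (1)·(-3) + (4)·(13) + (9)·(32) + (16)·(56) + (49)·(163) + (81)·(269) = 31013.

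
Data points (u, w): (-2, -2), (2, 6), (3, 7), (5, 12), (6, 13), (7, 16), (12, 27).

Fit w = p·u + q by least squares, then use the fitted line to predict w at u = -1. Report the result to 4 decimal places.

ŵ = -0.5248

Compute the Gram sums: Σu·u = 271, Σu = 33, Σ1 = 7.
Right-hand side: Σu·w = 611, Σw = 79.
So AᵀA·[p, q]ᵀ = Aᵀw: [[271, 33]; [33, 7]]·[p, q]ᵀ = [611, 79]ᵀ.
det = 271·7 − 33² = 808.
p = (611·7 − 33·79)/808 = 835/404; q = (271·79 − 33·611)/808 = 623/404.
At u = -1: ŵ = (835/404)·(-1) + (623/404)·(1) = -53/101.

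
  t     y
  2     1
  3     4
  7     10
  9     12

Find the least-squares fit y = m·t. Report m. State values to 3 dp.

Sums needed: Σt·t = 143.
And Σt·y = 192.
Normal equations: [[143]]·[m]ᵀ = [192]ᵀ.
m = 192/143 = 1.34266.

m = 1.343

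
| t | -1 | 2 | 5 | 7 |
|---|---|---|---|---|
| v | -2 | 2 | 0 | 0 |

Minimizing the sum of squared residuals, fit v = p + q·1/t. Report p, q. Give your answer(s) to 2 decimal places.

Sums needed: Σ1 = 4, Σ1/t = -11/70, Σ1/t·1/t = 6421/4900.
Right-hand side: Σv = 0, Σ1/t·v = 3.
Δ = 4·(6421/4900) − (-11/70)² = 25563/4900.
p = (0·(6421/4900) − (-11/70)·3)/(25563/4900) = 770/8521; q = (4·3 − (-11/70)·0)/(25563/4900) = 19600/8521.

p = 0.09, q = 2.30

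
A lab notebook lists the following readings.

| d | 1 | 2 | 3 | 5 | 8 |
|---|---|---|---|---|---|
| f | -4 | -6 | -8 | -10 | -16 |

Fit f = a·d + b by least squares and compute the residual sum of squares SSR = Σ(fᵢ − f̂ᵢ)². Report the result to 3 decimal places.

The normal equations are: 103·a + 19·b = -218;  19·a + 5·b = -44.
(Σd·d = 103, Σd = 19, Σ1 = 5, Σd·f = -218, Σf = -44.)
Eliminating b: 5·(row 1) − 19·(row 2) gives 154·a = 5·(-218) − 19·(-44) = -254, so a = -127/77.
Then b = ((-44) − 19·(-127/77))/5 = -195/77.
Residuals: 2/11, -13/77, -40/77, 60/77, -3/11; SSR = 78/77.

SSR = 1.013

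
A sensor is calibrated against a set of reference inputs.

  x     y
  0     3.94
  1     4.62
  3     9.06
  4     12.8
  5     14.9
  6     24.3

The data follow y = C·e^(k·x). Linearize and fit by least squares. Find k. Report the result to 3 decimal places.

Linearized form: ln y = k·x + ln C. From the 6 transformed points,
AᵀA = [[87.0000, 19.0000]; [19.0000, 6]], rhs = [50.9894, 13.5467]ᵀ  (here Σx = 19.0000, Σ(x)² = 87.0000, Σln y = 13.5467, Σx·ln y = 50.9894).
Solving (det = 161.0000): k = 0.30155, ln C = 1.30289.

k = 0.302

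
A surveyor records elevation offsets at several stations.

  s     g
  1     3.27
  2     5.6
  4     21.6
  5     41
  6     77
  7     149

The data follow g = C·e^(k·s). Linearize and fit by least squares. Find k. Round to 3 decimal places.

Linearized form: ln g = k·s + ln C. From the 6 transformed points,
Σs = 25.0000, Σ(s)² = 131.0000, Σln g = 19.0416, Σs·ln g = 96.5794.
Equations: 131.0000·k + 25.0000·ln C = 96.5794;  25.0000·k + 6·ln C = 19.0416.
Slope k = (n·Σs·ln g − Σs·Σln g)/(n·Σ(s)² − (Σs)²) = (6·96.5794 − 25.0000·19.0416)/161.0000 = 0.64247; ln C = (Σln g − k·Σs)/n = 0.49665.

k = 0.642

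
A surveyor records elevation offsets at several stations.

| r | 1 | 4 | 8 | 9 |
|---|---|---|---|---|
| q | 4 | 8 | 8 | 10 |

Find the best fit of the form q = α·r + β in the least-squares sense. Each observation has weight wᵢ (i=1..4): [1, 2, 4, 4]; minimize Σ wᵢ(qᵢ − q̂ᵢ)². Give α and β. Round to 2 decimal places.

Normal-equation sums: Σwᵢ·r·r = 613, Σwᵢ·r = 77, Σwᵢ·1 = 11.
And Σwᵢ·r·q = 684, Σwᵢ·q = 92.
Normal equations: [[613, 77]; [77, 11]]·[α, β]ᵀ = [684, 92]ᵀ.
Eliminating β: 11·(row 1) − 77·(row 2) gives 814·α = 11·684 − 77·92 = 440, so α = 20/37.
Then β = (92 − 77·(20/37))/11 = 1864/407.

α = 0.54, β = 4.58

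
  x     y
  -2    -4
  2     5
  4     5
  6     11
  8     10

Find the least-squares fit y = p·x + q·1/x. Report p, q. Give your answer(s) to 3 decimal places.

The normal equations are: 124·p + 5·q = 184;  5·p + (349/576)·q = 53/6.
(Σx·x = 124, Σx·1/x = 5, Σ1/x·1/x = 349/576, Σx·y = 184, Σ1/x·y = 53/6.)
Eliminating q: (349/576)·(row 1) − 5·(row 2) gives (7219/144)·p = (349/576)·184 − 5·(53/6) = 4847/72, so p = 9694/7219.
Then q = ((53/6) − 5·(9694/7219))/(349/576) = 25248/7219.

p = 1.343, q = 3.497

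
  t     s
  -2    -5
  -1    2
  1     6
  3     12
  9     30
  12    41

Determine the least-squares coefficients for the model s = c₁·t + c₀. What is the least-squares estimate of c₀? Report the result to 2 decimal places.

The normal equations are: 240·c₁ + 22·c₀ = 812;  22·c₁ + 6·c₀ = 86.
(Σt·t = 240, Σt = 22, Σ1 = 6, Σt·s = 812, Σs = 86.)
det = 240·6 − 22² = 956.
c₁ = (812·6 − 22·86)/956 = 745/239; c₀ = (240·86 − 22·812)/956 = 694/239.

c₀ = 2.90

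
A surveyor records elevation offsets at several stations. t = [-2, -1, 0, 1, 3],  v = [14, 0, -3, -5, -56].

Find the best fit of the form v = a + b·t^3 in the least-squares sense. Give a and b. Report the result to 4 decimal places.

Compute the Gram sums: Σ1 = 5, Σt^3 = 19, Σt^3·t^3 = 795.
Right-hand side: Σv = -50, Σt^3·v = -1629.
Determinant 5·795 − 19² = 3614.
a = ((-50)·795 − 19·(-1629))/3614 = -8799/3614; b = (5·(-1629) − 19·(-50))/3614 = -7195/3614.

a = -2.4347, b = -1.9909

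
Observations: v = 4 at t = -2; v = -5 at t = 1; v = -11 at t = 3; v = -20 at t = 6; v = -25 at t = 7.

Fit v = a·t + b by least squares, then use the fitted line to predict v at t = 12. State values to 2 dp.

With design matrix M, MᵀM = [[99, 15]; [15, 5]] and Mᵀv = [-341, -57]ᵀ.
Determinant 99·5 − 15² = 270.
a = ((-341)·5 − 15·(-57))/270 = -85/27; b = (99·(-57) − 15·(-341))/270 = -88/45.
At t = 12: v̂ = (-85/27)·(12) + (-88/45)·(1) = -596/15.

v̂ = -39.73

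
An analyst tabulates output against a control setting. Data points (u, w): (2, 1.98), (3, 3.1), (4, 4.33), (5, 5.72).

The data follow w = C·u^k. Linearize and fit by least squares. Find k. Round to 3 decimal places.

Let Y = ln w. Fitting Y = k·ln u + ln C by least squares:
XᵀX = [[6.1995, 4.7875]; [4.7875, 4]], rhs = [6.5550, 5.0240]ᵀ  (here Σln u = 4.7875, Σ(ln u)² = 6.1995, Σln w = 5.0240, Σln u·ln w = 6.5550).
Δ = 6.1995·4 − (4.7875)² = 1.8779; k = (6.5550·4 − 4.7875·5.0240)/1.8779 = 1.15413, ln C = (6.1995·5.0240 − 4.7875·6.5550)/1.8779 = -0.12533.

k = 1.154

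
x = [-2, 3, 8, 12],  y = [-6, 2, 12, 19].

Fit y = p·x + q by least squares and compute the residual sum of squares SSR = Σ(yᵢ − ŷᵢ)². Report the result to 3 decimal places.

SSR = 0.673

MᵀM·[p, q]ᵀ = Mᵀy reads: 221·p + 21·q = 342;  21·p + 4·q = 27.
(Σx·x = 221, Σx = 21, Σ1 = 4, Σx·y = 342, Σy = 27.)
Eliminating q: 4·(row 1) − 21·(row 2) gives 443·p = 4·342 − 21·27 = 801, so p = 801/443.
Then q = (27 − 21·(801/443))/4 = -1215/443.
Residuals: 159/443, -302/443, 123/443, 20/443; SSR = 298/443.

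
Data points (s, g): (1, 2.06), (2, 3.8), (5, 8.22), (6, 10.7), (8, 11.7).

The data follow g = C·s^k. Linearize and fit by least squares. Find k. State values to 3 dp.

With ln gᵢ as the transformed response and ln sᵢ as the regressor:
AᵀA = [[10.6052, 6.1738]; [6.1738, 5]], rhs = [13.6772, 8.9941]ᵀ  (here Σln s = 6.1738, Σ(ln s)² = 10.6052, Σln g = 8.9941, Σln s·ln g = 13.6772).
Δ = 10.6052·5 − (6.1738)² = 14.9105; k = (13.6772·5 − 6.1738·8.9941)/14.9105 = 0.86237, ln C = (10.6052·8.9941 − 6.1738·13.6772)/14.9105 = 0.73400.

k = 0.862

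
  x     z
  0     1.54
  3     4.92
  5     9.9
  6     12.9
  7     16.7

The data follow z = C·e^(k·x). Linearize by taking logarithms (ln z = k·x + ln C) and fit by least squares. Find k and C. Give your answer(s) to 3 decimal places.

Let Y = ln z. Fitting Y = k·x + ln C by least squares:
Sums: Σx = 21.0000, Σ(x)² = 119.0000, Σln z = 9.6903, Σx·ln z = 51.2938.
Normal system: [[119.0000, 21.0000]; [21.0000, 5]]·[k, ln C]ᵀ = [51.2938, 9.6903]ᵀ.
Δ = 119.0000·5 − (21.0000)² = 154.0000; k = (51.2938·5 − 21.0000·9.6903)/154.0000 = 0.34398, ln C = (119.0000·9.6903 − 21.0000·51.2938)/154.0000 = 0.49332, so C = exp(0.49332) = 1.63774.

k = 0.344, C = 1.638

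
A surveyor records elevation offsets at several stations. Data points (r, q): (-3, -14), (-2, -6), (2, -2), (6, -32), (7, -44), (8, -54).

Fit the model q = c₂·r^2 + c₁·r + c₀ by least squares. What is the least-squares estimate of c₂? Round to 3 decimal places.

c₂ = -0.982

With design matrix A, AᵀA = [[7906, 1044, 166]; [1044, 166, 18]; [166, 18, 6]] and Aᵀq = [-6922, -882, -152]ᵀ.
Inverting the 3×3 Gram matrix, [c₂, c₁, c₀]ᵀ = [-1097/1117, 7695/7819, -8714/7819]ᵀ.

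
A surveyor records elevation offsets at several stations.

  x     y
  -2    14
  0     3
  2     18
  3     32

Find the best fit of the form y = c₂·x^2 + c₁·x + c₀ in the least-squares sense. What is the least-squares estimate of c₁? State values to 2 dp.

Normal-equation sums: Σx^2·x^2 = 113, Σx^2·x = 27, Σx^2 = 17, Σx·x = 17, Σx = 3, Σ1 = 4.
Right-hand side: Σx^2·y = 416, Σx·y = 104, Σy = 67.
So AᵀA·[c₂, c₁, c₀]ᵀ = Aᵀy: [[113, 27, 17]; [27, 17, 3]; [17, 3, 4]]·[c₂, c₁, c₀]ᵀ = [416, 104, 67]ᵀ.
Row-reducing yields c₂ = 585/199, c₁ = 160/199, c₀ = 727/199.

c₁ = 0.80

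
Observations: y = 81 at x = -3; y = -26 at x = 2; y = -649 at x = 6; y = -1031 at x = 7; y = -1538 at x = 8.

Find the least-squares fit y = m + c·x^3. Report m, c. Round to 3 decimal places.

From the data, Σ1 = 5, Σx^3 = 1052, Σx^3·x^3 = 427242.
Moment sums: Σy = -3163, Σx^3·y = -1283668.
MᵀM·[m, c]ᵀ = Mᵀy becomes [[5, 1052]; [1052, 427242]]·[m, c]ᵀ = [-3163, -1283668]ᵀ.
Eliminating c: 427242·(row 1) − 1052·(row 2) gives 1029506·m = 427242·(-3163) − 1052·(-1283668) = -947710, so m = -473855/514753.
Then c = ((-1283668) − 1052·(-473855/514753))/427242 = -1545432/514753.

m = -0.921, c = -3.002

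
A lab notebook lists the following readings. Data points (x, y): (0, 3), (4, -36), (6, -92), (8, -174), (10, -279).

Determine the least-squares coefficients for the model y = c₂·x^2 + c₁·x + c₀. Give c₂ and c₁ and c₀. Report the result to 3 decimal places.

The normal equations are: 15648·c₂ + 1792·c₁ + 216·c₀ = -42924;  1792·c₂ + 216·c₁ + 28·c₀ = -4878;  216·c₂ + 28·c₁ + 5·c₀ = -578.
(Σx^2·x^2 = 15648, Σx^2·x = 1792, Σx^2 = 216, Σx·x = 216, Σx = 28, Σ1 = 5, Σx^2·y = -42924, Σx·y = -4878, Σy = -578.)
Row-reducing yields c₂ = -16729/5432, c₁ = 999/388, c₀ = 2054/679.

c₂ = -3.080, c₁ = 2.575, c₀ = 3.025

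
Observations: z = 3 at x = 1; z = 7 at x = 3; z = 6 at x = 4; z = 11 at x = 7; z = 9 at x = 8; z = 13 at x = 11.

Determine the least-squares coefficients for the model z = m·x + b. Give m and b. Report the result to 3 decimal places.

Setting ∂/∂m … = 0 gives: 260·m + 34·b = 340;  34·m + 6·b = 49.
(Σx·x = 260, Σx = 34, Σ1 = 6, Σx·z = 340, Σz = 49.)
Determinant 260·6 − 34² = 404.
m = (340·6 − 34·49)/404 = 187/202; b = (260·49 − 34·340)/404 = 295/101.

m = 0.926, b = 2.921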